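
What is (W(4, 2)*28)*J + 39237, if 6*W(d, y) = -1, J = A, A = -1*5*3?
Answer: 39307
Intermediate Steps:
A = -15 (A = -5*3 = -15)
J = -15
W(d, y) = -⅙ (W(d, y) = (⅙)*(-1) = -⅙)
(W(4, 2)*28)*J + 39237 = -⅙*28*(-15) + 39237 = -14/3*(-15) + 39237 = 70 + 39237 = 39307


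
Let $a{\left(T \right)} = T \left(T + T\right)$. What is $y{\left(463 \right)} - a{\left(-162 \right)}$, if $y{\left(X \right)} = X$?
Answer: $-52025$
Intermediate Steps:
$a{\left(T \right)} = 2 T^{2}$ ($a{\left(T \right)} = T 2 T = 2 T^{2}$)
$y{\left(463 \right)} - a{\left(-162 \right)} = 463 - 2 \left(-162\right)^{2} = 463 - 2 \cdot 26244 = 463 - 52488 = -52025$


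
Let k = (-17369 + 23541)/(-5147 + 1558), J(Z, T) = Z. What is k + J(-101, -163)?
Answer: -368661/3589 ≈ -102.72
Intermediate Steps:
k = -6172/3589 (k = 6172/(-3589) = 6172*(-1/3589) = -6172/3589 ≈ -1.7197)
k + J(-101, -163) = -6172/3589 - 101 = -368661/3589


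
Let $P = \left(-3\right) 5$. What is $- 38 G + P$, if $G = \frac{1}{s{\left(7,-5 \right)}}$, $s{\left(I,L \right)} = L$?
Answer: $- \frac{37}{5} \approx -7.4$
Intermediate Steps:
$P = -15$
$G = - \frac{1}{5}$ ($G = \frac{1}{-5} = - \frac{1}{5} \approx -0.2$)
$- 38 G + P = \left(-38\right) \left(- \frac{1}{5}\right) - 15 = \frac{38}{5} - 15 = - \frac{37}{5}$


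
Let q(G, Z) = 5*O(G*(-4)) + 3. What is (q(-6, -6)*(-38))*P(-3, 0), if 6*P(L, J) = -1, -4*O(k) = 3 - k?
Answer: 741/4 ≈ 185.25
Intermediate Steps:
O(k) = -¾ + k/4 (O(k) = -(3 - k)/4 = -¾ + k/4)
P(L, J) = -⅙ (P(L, J) = (⅙)*(-1) = -⅙)
q(G, Z) = -¾ - 5*G (q(G, Z) = 5*(-¾ + (G*(-4))/4) + 3 = 5*(-¾ + (-4*G)/4) + 3 = 5*(-¾ - G) + 3 = (-15/4 - 5*G) + 3 = -¾ - 5*G)
(q(-6, -6)*(-38))*P(-3, 0) = ((-¾ - 5*(-6))*(-38))*(-⅙) = ((-¾ + 30)*(-38))*(-⅙) = ((117/4)*(-38))*(-⅙) = -2223/2*(-⅙) = 741/4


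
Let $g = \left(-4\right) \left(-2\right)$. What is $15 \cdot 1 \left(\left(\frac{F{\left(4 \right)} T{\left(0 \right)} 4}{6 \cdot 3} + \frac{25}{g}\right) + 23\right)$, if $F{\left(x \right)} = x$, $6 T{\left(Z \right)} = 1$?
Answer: $\frac{28375}{72} \approx 394.1$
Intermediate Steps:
$T{\left(Z \right)} = \frac{1}{6}$ ($T{\left(Z \right)} = \frac{1}{6} \cdot 1 = \frac{1}{6}$)
$g = 8$
$15 \cdot 1 \left(\left(\frac{F{\left(4 \right)} T{\left(0 \right)} 4}{6 \cdot 3} + \frac{25}{g}\right) + 23\right) = 15 \cdot 1 \left(\left(\frac{4 \cdot \frac{1}{6} \cdot 4}{6 \cdot 3} + \frac{25}{8}\right) + 23\right) = 15 \left(\left(\frac{\frac{2}{3} \cdot 4}{18} + 25 \cdot \frac{1}{8}\right) + 23\right) = 15 \left(\left(\frac{8}{3} \cdot \frac{1}{18} + \frac{25}{8}\right) + 23\right) = 15 \left(\left(\frac{4}{27} + \frac{25}{8}\right) + 23\right) = 15 \left(\frac{707}{216} + 23\right) = 15 \cdot \frac{5675}{216} = \frac{28375}{72}$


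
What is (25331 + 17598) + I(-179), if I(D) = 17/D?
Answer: 7684274/179 ≈ 42929.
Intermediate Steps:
(25331 + 17598) + I(-179) = (25331 + 17598) + 17/(-179) = 42929 + 17*(-1/179) = 42929 - 17/179 = 7684274/179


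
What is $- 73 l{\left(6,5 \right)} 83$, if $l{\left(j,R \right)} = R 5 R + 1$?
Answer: $-763434$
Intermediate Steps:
$l{\left(j,R \right)} = 1 + 5 R^{2}$ ($l{\left(j,R \right)} = 5 R R + 1 = 5 R^{2} + 1 = 1 + 5 R^{2}$)
$- 73 l{\left(6,5 \right)} 83 = - 73 \left(1 + 5 \cdot 5^{2}\right) 83 = - 73 \left(1 + 5 \cdot 25\right) 83 = - 73 \left(1 + 125\right) 83 = \left(-73\right) 126 \cdot 83 = \left(-9198\right) 83 = -763434$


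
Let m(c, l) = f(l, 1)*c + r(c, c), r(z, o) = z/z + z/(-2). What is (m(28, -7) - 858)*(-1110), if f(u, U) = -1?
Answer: 997890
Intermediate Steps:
r(z, o) = 1 - z/2 (r(z, o) = 1 + z*(-½) = 1 - z/2)
m(c, l) = 1 - 3*c/2 (m(c, l) = -c + (1 - c/2) = 1 - 3*c/2)
(m(28, -7) - 858)*(-1110) = ((1 - 3/2*28) - 858)*(-1110) = ((1 - 42) - 858)*(-1110) = (-41 - 858)*(-1110) = -899*(-1110) = 997890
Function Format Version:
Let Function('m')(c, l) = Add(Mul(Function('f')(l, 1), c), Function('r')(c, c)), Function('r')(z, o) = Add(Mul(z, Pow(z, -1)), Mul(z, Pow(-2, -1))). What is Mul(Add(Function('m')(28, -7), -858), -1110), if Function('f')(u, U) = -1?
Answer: 997890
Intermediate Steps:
Function('r')(z, o) = Add(1, Mul(Rational(-1, 2), z)) (Function('r')(z, o) = Add(1, Mul(z, Rational(-1, 2))) = Add(1, Mul(Rational(-1, 2), z)))
Function('m')(c, l) = Add(1, Mul(Rational(-3, 2), c)) (Function('m')(c, l) = Add(Mul(-1, c), Add(1, Mul(Rational(-1, 2), c))) = Add(1, Mul(Rational(-3, 2), c)))
Mul(Add(Function('m')(28, -7), -858), -1110) = Mul(Add(Add(1, Mul(Rational(-3, 2), 28)), -858), -1110) = Mul(Add(Add(1, -42), -858), -1110) = Mul(Add(-41, -858), -1110) = Mul(-899, -1110) = 997890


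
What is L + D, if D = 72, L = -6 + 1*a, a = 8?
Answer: 74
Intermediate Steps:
L = 2 (L = -6 + 1*8 = -6 + 8 = 2)
L + D = 2 + 72 = 74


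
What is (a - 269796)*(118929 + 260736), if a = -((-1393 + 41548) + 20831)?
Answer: -125586348030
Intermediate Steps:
a = -60986 (a = -(40155 + 20831) = -1*60986 = -60986)
(a - 269796)*(118929 + 260736) = (-60986 - 269796)*(118929 + 260736) = -330782*379665 = -125586348030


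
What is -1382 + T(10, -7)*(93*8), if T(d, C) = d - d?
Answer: -1382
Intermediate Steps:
T(d, C) = 0
-1382 + T(10, -7)*(93*8) = -1382 + 0*(93*8) = -1382 + 0*744 = -1382 + 0 = -1382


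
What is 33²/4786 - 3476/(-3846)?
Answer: 10412215/9203478 ≈ 1.1313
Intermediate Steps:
33²/4786 - 3476/(-3846) = 1089*(1/4786) - 3476*(-1/3846) = 1089/4786 + 1738/1923 = 10412215/9203478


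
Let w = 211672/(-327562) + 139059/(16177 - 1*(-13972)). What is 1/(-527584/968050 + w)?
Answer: 2390034796430225/8176764966497627 ≈ 0.29230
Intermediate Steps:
w = 19584372515/4937833369 (w = 211672*(-1/327562) + 139059/(16177 + 13972) = -105836/163781 + 139059/30149 = 19584372515/4937833369 ≈ 3.9662)
1/(-527584/968050 + w) = 1/(-527584/968050 + 19584372515/4937833369) = 1/(-527584*1/968050 + 19584372515/4937833369) = 1/(-263792/484025 + 19584372515/4937833369) = 1/(8176764966497627/2390034796430225) = 2390034796430225/8176764966497627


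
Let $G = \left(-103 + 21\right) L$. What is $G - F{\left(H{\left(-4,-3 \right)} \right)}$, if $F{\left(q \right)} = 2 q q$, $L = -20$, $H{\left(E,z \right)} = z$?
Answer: $1622$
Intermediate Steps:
$F{\left(q \right)} = 2 q^{2}$
$G = 1640$ ($G = \left(-103 + 21\right) \left(-20\right) = \left(-82\right) \left(-20\right) = 1640$)
$G - F{\left(H{\left(-4,-3 \right)} \right)} = 1640 - 2 \left(-3\right)^{2} = 1640 - 2 \cdot 9 = 1640 - 18 = 1622$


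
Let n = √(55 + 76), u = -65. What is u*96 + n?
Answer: -6240 + √131 ≈ -6228.6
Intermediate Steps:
n = √131 ≈ 11.446
u*96 + n = -65*96 + √131 = -6240 + √131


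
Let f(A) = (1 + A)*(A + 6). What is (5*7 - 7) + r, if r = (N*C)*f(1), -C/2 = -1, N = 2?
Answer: 84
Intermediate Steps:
f(A) = (1 + A)*(6 + A)
C = 2 (C = -2*(-1) = 2)
r = 56 (r = (2*2)*(6 + 1² + 7*1) = 4*(6 + 1 + 7) = 4*14 = 56)
(5*7 - 7) + r = (5*7 - 7) + 56 = (35 - 7) + 56 = 28 + 56 = 84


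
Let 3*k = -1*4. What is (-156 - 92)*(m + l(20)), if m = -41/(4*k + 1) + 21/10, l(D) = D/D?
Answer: -202492/65 ≈ -3115.3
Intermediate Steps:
l(D) = 1
k = -4/3 (k = (-1*4)/3 = (⅓)*(-4) = -4/3 ≈ -1.3333)
m = 1503/130 (m = -41/(4*(-4/3) + 1) + 21/10 = -41/(-16/3 + 1) + 21*(⅒) = -41/(-13/3) + 21/10 = -41*(-3/13) + 21/10 = 123/13 + 21/10 = 1503/130 ≈ 11.562)
(-156 - 92)*(m + l(20)) = (-156 - 92)*(1503/130 + 1) = -248*1633/130 = -202492/65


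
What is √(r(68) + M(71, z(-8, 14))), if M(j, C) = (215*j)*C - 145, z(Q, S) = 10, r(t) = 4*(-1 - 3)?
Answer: √152489 ≈ 390.50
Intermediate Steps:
r(t) = -16 (r(t) = 4*(-4) = -16)
M(j, C) = -145 + 215*C*j (M(j, C) = 215*C*j - 145 = -145 + 215*C*j)
√(r(68) + M(71, z(-8, 14))) = √(-16 + (-145 + 215*10*71)) = √(-16 + (-145 + 152650)) = √(-16 + 152505) = √152489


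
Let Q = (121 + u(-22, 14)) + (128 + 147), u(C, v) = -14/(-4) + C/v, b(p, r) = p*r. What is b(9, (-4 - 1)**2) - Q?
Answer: -2421/14 ≈ -172.93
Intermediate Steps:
u(C, v) = 7/2 + C/v (u(C, v) = -14*(-1/4) + C/v = 7/2 + C/v)
Q = 5571/14 (Q = (121 + (7/2 - 22/14)) + (128 + 147) = (121 + (7/2 - 22*1/14)) + 275 = (121 + (7/2 - 11/7)) + 275 = (121 + 27/14) + 275 = 1721/14 + 275 = 5571/14 ≈ 397.93)
b(9, (-4 - 1)**2) - Q = 9*(-4 - 1)**2 - 1*5571/14 = 9*(-5)**2 - 5571/14 = 9*25 - 5571/14 = 225 - 5571/14 = -2421/14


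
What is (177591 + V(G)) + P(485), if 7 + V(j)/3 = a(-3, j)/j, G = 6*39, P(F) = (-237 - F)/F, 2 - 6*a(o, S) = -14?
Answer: 10076127116/56745 ≈ 1.7757e+5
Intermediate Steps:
a(o, S) = 8/3 (a(o, S) = ⅓ - ⅙*(-14) = ⅓ + 7/3 = 8/3)
P(F) = (-237 - F)/F
G = 234
V(j) = -21 + 8/j (V(j) = -21 + 3*(8/(3*j)) = -21 + 8/j)
(177591 + V(G)) + P(485) = (177591 + (-21 + 8/234)) + (-237 - 1*485)/485 = (177591 + (-21 + 8*(1/234))) + (-237 - 485)/485 = (177591 + (-21 + 4/117)) + (1/485)*(-722) = (177591 - 2453/117) - 722/485 = 20775694/117 - 722/485 = 10076127116/56745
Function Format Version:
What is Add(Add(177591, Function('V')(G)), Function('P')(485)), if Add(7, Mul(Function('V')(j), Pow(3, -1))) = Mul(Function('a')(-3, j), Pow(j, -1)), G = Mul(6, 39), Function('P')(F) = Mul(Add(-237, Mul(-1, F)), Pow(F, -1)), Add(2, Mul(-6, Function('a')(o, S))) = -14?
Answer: Rational(10076127116, 56745) ≈ 1.7757e+5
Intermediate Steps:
Function('a')(o, S) = Rational(8, 3) (Function('a')(o, S) = Add(Rational(1, 3), Mul(Rational(-1, 6), -14)) = Add(Rational(1, 3), Rational(7, 3)) = Rational(8, 3))
Function('P')(F) = Mul(Pow(F, -1), Add(-237, Mul(-1, F)))
G = 234
Function('V')(j) = Add(-21, Mul(8, Pow(j, -1))) (Function('V')(j) = Add(-21, Mul(3, Mul(Rational(8, 3), Pow(j, -1)))) = Add(-21, Mul(8, Pow(j, -1))))
Add(Add(177591, Function('V')(G)), Function('P')(485)) = Add(Add(177591, Add(-21, Mul(8, Pow(234, -1)))), Mul(Pow(485, -1), Add(-237, Mul(-1, 485)))) = Add(Add(177591, Add(-21, Mul(8, Rational(1, 234)))), Mul(Rational(1, 485), Add(-237, -485))) = Add(Add(177591, Add(-21, Rational(4, 117))), Mul(Rational(1, 485), -722)) = Add(Add(177591, Rational(-2453, 117)), Rational(-722, 485)) = Add(Rational(20775694, 117), Rational(-722, 485)) = Rational(10076127116, 56745)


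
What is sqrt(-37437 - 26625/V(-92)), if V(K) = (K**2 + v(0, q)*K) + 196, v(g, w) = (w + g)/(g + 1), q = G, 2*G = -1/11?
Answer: 9*I*sqrt(4198480621922)/95306 ≈ 193.49*I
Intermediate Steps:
G = -1/22 (G = (-1/11)/2 = (-1*1/11)/2 = (1/2)*(-1/11) = -1/22 ≈ -0.045455)
q = -1/22 ≈ -0.045455
v(g, w) = (g + w)/(1 + g)
V(K) = 196 + K**2 - K/22 (V(K) = (K**2 + ((0 - 1/22)/(1 + 0))*K) + 196 = (K**2 + (-1/22/1)*K) + 196 = (K**2 + (1*(-1/22))*K) + 196 = (K**2 - K/22) + 196 = 196 + K**2 - K/22)
sqrt(-37437 - 26625/V(-92)) = sqrt(-37437 - 26625/(196 + (-92)**2 - 1/22*(-92))) = sqrt(-37437 - 26625/(196 + 8464 + 46/11)) = sqrt(-37437 - 26625/95306/11) = sqrt(-37437 - 26625*11/95306) = sqrt(-37437 - 292875/95306) = sqrt(-3568263597/95306) = 9*I*sqrt(4198480621922)/95306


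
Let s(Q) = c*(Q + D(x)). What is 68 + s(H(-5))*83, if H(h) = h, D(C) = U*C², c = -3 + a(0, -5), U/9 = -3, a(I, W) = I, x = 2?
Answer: 28205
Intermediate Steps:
U = -27 (U = 9*(-3) = -27)
c = -3 (c = -3 + 0 = -3)
D(C) = -27*C²
s(Q) = 324 - 3*Q (s(Q) = -3*(Q - 27*2²) = -3*(Q - 27*4) = -3*(Q - 108) = -3*(-108 + Q) = 324 - 3*Q)
68 + s(H(-5))*83 = 68 + (324 - 3*(-5))*83 = 68 + (324 + 15)*83 = 68 + 339*83 = 68 + 28137 = 28205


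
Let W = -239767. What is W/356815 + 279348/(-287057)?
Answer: -168502352339/102426243455 ≈ -1.6451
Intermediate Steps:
W/356815 + 279348/(-287057) = -239767/356815 + 279348/(-287057) = -239767*1/356815 + 279348*(-1/287057) = -239767/356815 - 279348/287057 = -168502352339/102426243455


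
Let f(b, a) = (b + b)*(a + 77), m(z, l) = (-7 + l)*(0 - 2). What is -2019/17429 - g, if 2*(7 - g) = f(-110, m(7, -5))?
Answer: -193760212/17429 ≈ -11117.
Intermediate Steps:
m(z, l) = 14 - 2*l (m(z, l) = (-7 + l)*(-2) = 14 - 2*l)
f(b, a) = 2*b*(77 + a) (f(b, a) = (2*b)*(77 + a) = 2*b*(77 + a))
g = 11117 (g = 7 - (-110)*(77 + (14 - 2*(-5))) = 7 - (-110)*(77 + (14 + 10)) = 7 - (-110)*(77 + 24) = 7 - (-110)*101 = 7 - ½*(-22220) = 7 + 11110 = 11117)
-2019/17429 - g = -2019/17429 - 1*11117 = -2019*1/17429 - 11117 = -2019/17429 - 11117 = -193760212/17429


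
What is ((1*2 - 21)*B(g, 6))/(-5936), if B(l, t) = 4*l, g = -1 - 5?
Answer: -57/742 ≈ -0.076819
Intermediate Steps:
g = -6
((1*2 - 21)*B(g, 6))/(-5936) = ((1*2 - 21)*(4*(-6)))/(-5936) = ((2 - 21)*(-24))*(-1/5936) = -19*(-24)*(-1/5936) = 456*(-1/5936) = -57/742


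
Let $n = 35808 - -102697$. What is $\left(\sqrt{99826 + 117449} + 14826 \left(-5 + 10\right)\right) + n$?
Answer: $212635 + 5 \sqrt{8691} \approx 2.131 \cdot 10^{5}$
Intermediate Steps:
$n = 138505$ ($n = 35808 + 102697 = 138505$)
$\left(\sqrt{99826 + 117449} + 14826 \left(-5 + 10\right)\right) + n = \left(\sqrt{99826 + 117449} + 14826 \left(-5 + 10\right)\right) + 138505 = \left(\sqrt{217275} + 14826 \cdot 5\right) + 138505 = \left(5 \sqrt{8691} + 74130\right) + 138505 = \left(74130 + 5 \sqrt{8691}\right) + 138505 = 212635 + 5 \sqrt{8691}$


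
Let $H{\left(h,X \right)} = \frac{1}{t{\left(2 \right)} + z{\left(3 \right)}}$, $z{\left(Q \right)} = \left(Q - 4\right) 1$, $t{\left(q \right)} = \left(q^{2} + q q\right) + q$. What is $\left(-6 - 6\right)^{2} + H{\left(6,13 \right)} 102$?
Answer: $\frac{466}{3} \approx 155.33$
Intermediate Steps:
$t{\left(q \right)} = q + 2 q^{2}$ ($t{\left(q \right)} = \left(q^{2} + q^{2}\right) + q = 2 q^{2} + q = q + 2 q^{2}$)
$z{\left(Q \right)} = -4 + Q$ ($z{\left(Q \right)} = \left(-4 + Q\right) 1 = -4 + Q$)
$H{\left(h,X \right)} = \frac{1}{9}$ ($H{\left(h,X \right)} = \frac{1}{2 \left(1 + 2 \cdot 2\right) + \left(-4 + 3\right)} = \frac{1}{2 \left(1 + 4\right) - 1} = \frac{1}{2 \cdot 5 - 1} = \frac{1}{10 - 1} = \frac{1}{9}$)
$\left(-6 - 6\right)^{2} + H{\left(6,13 \right)} 102 = \left(-6 - 6\right)^{2} + \frac{1}{9} \cdot 102 = \left(-12\right)^{2} + \frac{34}{3} = 144 + \frac{34}{3} = \frac{466}{3}$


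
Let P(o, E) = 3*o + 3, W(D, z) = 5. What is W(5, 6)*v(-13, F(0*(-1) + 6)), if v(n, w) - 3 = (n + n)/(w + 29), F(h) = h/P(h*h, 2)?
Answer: 2263/215 ≈ 10.526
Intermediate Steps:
P(o, E) = 3 + 3*o
F(h) = h/(3 + 3*h²) (F(h) = h/(3 + 3*(h*h)) = h/(3 + 3*h²))
v(n, w) = 3 + 2*n/(29 + w) (v(n, w) = 3 + (n + n)/(w + 29) = 3 + (2*n)/(29 + w) = 3 + 2*n/(29 + w))
W(5, 6)*v(-13, F(0*(-1) + 6)) = 5*((87 + 2*(-13) + 3*((0*(-1) + 6)/(3*(1 + (0*(-1) + 6)²))))/(29 + (0*(-1) + 6)/(3*(1 + (0*(-1) + 6)²)))) = 5*((87 - 26 + 3*((0 + 6)/(3*(1 + (0 + 6)²))))/(29 + (0 + 6)/(3*(1 + (0 + 6)²)))) = 5*((87 - 26 + 3*((⅓)*6/(1 + 6²)))/(29 + (⅓)*6/(1 + 6²))) = 5*((87 - 26 + 3*((⅓)*6/(1 + 36)))/(29 + (⅓)*6/(1 + 36))) = 5*((87 - 26 + 3*((⅓)*6/37))/(29 + (⅓)*6/37)) = 5*((87 - 26 + 3*((⅓)*6*(1/37)))/(29 + (⅓)*6*(1/37))) = 5*((87 - 26 + 3*(2/37))/(29 + 2/37)) = 5*((87 - 26 + 6/37)/(1075/37)) = 5*((37/1075)*(2263/37)) = 5*(2263/1075) = 2263/215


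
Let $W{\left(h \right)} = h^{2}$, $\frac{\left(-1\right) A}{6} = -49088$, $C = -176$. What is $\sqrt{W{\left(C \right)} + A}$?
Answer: $8 \sqrt{5086} \approx 570.53$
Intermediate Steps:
$A = 294528$ ($A = \left(-6\right) \left(-49088\right) = 294528$)
$\sqrt{W{\left(C \right)} + A} = \sqrt{\left(-176\right)^{2} + 294528} = \sqrt{30976 + 294528} = \sqrt{325504} = 8 \sqrt{5086}$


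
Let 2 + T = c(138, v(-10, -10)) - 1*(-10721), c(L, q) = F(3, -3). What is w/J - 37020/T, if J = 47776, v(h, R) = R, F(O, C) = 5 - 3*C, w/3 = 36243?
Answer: -601679163/512779808 ≈ -1.1734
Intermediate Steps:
w = 108729 (w = 3*36243 = 108729)
c(L, q) = 14 (c(L, q) = 5 - 3*(-3) = 5 + 9 = 14)
T = 10733 (T = -2 + (14 - 1*(-10721)) = -2 + (14 + 10721) = -2 + 10735 = 10733)
w/J - 37020/T = 108729/47776 - 37020/10733 = -601679163/512779808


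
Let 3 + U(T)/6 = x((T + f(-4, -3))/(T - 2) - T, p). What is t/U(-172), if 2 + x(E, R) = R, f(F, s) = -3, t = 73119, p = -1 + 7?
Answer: 24373/2 ≈ 12187.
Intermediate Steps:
p = 6
x(E, R) = -2 + R
U(T) = 6 (U(T) = -18 + 6*(-2 + 6) = -18 + 6*4 = -18 + 24 = 6)
t/U(-172) = 73119/6 = 73119*(⅙) = 24373/2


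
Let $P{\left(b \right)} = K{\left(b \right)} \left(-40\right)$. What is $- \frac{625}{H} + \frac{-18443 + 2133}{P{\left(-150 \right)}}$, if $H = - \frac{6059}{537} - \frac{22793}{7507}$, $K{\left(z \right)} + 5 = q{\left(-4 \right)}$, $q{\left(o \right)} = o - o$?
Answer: $- \frac{21879168137}{577247540} \approx -37.903$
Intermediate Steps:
$q{\left(o \right)} = 0$
$K{\left(z \right)} = -5$ ($K{\left(z \right)} = -5 + 0 = -5$)
$P{\left(b \right)} = 200$ ($P{\left(b \right)} = \left(-5\right) \left(-40\right) = 200$)
$H = - \frac{57724754}{4031259}$ ($H = \left(-6059\right) \frac{1}{537} - \frac{22793}{7507} = - \frac{6059}{537} - \frac{22793}{7507} = - \frac{57724754}{4031259} \approx -14.319$)
$- \frac{625}{H} + \frac{-18443 + 2133}{P{\left(-150 \right)}} = - \frac{625}{- \frac{57724754}{4031259}} + \frac{-18443 + 2133}{200} = \left(-625\right) \left(- \frac{4031259}{57724754}\right) - \frac{1631}{20} = \frac{2519536875}{57724754} - \frac{1631}{20} = - \frac{21879168137}{577247540}$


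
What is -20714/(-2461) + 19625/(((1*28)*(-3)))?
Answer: -46557149/206724 ≈ -225.21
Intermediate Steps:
-20714/(-2461) + 19625/(((1*28)*(-3))) = -20714*(-1/2461) + 19625/((28*(-3))) = 20714/2461 + 19625/(-84) = 20714/2461 + 19625*(-1/84) = 20714/2461 - 19625/84 = -46557149/206724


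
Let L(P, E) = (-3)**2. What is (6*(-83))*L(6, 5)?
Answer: -4482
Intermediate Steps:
L(P, E) = 9
(6*(-83))*L(6, 5) = (6*(-83))*9 = -498*9 = -4482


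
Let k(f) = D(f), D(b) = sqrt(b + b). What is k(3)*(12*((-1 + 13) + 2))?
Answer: 168*sqrt(6) ≈ 411.51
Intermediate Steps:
D(b) = sqrt(2)*sqrt(b) (D(b) = sqrt(2*b) = sqrt(2)*sqrt(b))
k(f) = sqrt(2)*sqrt(f)
k(3)*(12*((-1 + 13) + 2)) = (sqrt(2)*sqrt(3))*(12*((-1 + 13) + 2)) = sqrt(6)*(12*(12 + 2)) = sqrt(6)*(12*14) = sqrt(6)*168 = 168*sqrt(6)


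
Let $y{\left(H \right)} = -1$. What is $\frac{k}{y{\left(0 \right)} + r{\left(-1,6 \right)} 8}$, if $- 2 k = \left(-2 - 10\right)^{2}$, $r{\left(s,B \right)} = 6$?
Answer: $- \frac{72}{47} \approx -1.5319$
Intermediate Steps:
$k = -72$ ($k = - \frac{\left(-2 - 10\right)^{2}}{2} = - \frac{\left(-12\right)^{2}}{2} = \left(- \frac{1}{2}\right) 144 = -72$)
$\frac{k}{y{\left(0 \right)} + r{\left(-1,6 \right)} 8} = - \frac{72}{-1 + 6 \cdot 8} = - \frac{72}{-1 + 48} = - \frac{72}{47}$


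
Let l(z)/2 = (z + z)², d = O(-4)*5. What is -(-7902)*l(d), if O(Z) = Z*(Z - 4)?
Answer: 1618329600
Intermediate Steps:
O(Z) = Z*(-4 + Z)
d = 160 (d = -4*(-4 - 4)*5 = -4*(-8)*5 = 32*5 = 160)
l(z) = 8*z² (l(z) = 2*(z + z)² = 2*(2*z)² = 2*(4*z²) = 8*z²)
-(-7902)*l(d) = -(-7902)*8*160² = -(-7902)*8*25600 = -(-7902)*204800 = -7902*(-204800) = 1618329600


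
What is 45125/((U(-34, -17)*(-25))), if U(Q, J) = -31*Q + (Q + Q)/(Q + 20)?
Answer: -12635/7412 ≈ -1.7047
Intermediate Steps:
U(Q, J) = -31*Q + 2*Q/(20 + Q) (U(Q, J) = -31*Q + (2*Q)/(20 + Q) = -31*Q + 2*Q/(20 + Q))
45125/((U(-34, -17)*(-25))) = 45125/((-1*(-34)*(618 + 31*(-34))/(20 - 34)*(-25))) = 45125/((-1*(-34)*(618 - 1054)/(-14)*(-25))) = 45125/((-1*(-34)*(-1/14)*(-436)*(-25))) = 45125/(((7412/7)*(-25))) = 45125/(-185300/7) = 45125*(-7/185300) = -12635/7412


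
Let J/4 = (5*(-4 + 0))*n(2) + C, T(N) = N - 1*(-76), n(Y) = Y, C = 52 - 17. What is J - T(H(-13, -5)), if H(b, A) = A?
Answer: -91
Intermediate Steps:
C = 35
T(N) = 76 + N (T(N) = N + 76 = 76 + N)
J = -20 (J = 4*((5*(-4 + 0))*2 + 35) = 4*((5*(-4))*2 + 35) = 4*(-20*2 + 35) = 4*(-40 + 35) = 4*(-5) = -20)
J - T(H(-13, -5)) = -20 - (76 - 5) = -20 - 1*71 = -20 - 71 = -91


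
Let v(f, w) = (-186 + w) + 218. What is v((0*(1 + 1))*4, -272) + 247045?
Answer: 246805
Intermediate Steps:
v(f, w) = 32 + w
v((0*(1 + 1))*4, -272) + 247045 = (32 - 272) + 247045 = -240 + 247045 = 246805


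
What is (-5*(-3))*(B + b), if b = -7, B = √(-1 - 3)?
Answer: -105 + 30*I ≈ -105.0 + 30.0*I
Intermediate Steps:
B = 2*I (B = √(-4) = 2*I ≈ 2.0*I)
(-5*(-3))*(B + b) = (-5*(-3))*(2*I - 7) = 15*(-7 + 2*I) = -105 + 30*I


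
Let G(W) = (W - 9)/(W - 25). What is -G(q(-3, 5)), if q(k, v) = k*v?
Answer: -3/5 ≈ -0.60000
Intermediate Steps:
G(W) = (-9 + W)/(-25 + W)
-G(q(-3, 5)) = -(-9 - 3*5)/(-25 - 3*5) = -(-9 - 15)/(-25 - 15) = -(-24)/(-40) = -(-1)*(-24)/40 = -1*3/5 = -3/5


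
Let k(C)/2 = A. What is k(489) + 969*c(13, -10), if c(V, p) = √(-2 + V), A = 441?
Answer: 882 + 969*√11 ≈ 4095.8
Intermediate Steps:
k(C) = 882 (k(C) = 2*441 = 882)
k(489) + 969*c(13, -10) = 882 + 969*√(-2 + 13) = 882 + 969*√11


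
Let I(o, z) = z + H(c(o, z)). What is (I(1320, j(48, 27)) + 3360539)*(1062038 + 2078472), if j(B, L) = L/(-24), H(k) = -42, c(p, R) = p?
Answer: 42214683601585/4 ≈ 1.0554e+13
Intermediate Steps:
j(B, L) = -L/24 (j(B, L) = L*(-1/24) = -L/24)
I(o, z) = -42 + z (I(o, z) = z - 42 = -42 + z)
(I(1320, j(48, 27)) + 3360539)*(1062038 + 2078472) = ((-42 - 1/24*27) + 3360539)*(1062038 + 2078472) = ((-42 - 9/8) + 3360539)*3140510 = (-345/8 + 3360539)*3140510 = (26883967/8)*3140510 = 42214683601585/4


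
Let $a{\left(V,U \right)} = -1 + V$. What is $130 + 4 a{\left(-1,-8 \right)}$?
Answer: $122$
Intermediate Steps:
$130 + 4 a{\left(-1,-8 \right)} = 130 + 4 \left(-1 - 1\right) = 130 + 4 \left(-2\right) = 130 - 8 = 122$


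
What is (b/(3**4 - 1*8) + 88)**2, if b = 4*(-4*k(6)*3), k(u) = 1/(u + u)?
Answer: 41216400/5329 ≈ 7734.4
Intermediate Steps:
k(u) = 1/(2*u)
b = -4 (b = 4*(-2/6*3) = 4*(-4*1/12*3) = 4*(-1/3*3) = 4*(-1) = -4)
(b/(3**4 - 1*8) + 88)**2 = (-4/(3**4 - 1*8) + 88)**2 = (-4/(81 - 8) + 88)**2 = (-4/73 + 88)**2 = (6420/73)**2 = 41216400/5329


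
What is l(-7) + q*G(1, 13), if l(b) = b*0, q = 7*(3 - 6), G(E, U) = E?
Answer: -21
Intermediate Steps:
q = -21 (q = 7*(-3) = -21)
l(b) = 0
l(-7) + q*G(1, 13) = 0 - 21*1 = 0 - 21 = -21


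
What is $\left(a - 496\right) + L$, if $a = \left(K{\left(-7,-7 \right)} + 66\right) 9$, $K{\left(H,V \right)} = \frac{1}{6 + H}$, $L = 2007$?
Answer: $2096$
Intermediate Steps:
$a = 585$ ($a = \left(\frac{1}{6 - 7} + 66\right) 9 = \left(\frac{1}{-1} + 66\right) 9 = \left(-1 + 66\right) 9 = 65 \cdot 9 = 585$)
$\left(a - 496\right) + L = \left(585 - 496\right) + 2007 = 89 + 2007 = 2096$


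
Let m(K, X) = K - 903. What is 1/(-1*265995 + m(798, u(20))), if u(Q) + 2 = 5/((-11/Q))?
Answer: -1/266100 ≈ -3.7580e-6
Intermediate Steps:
u(Q) = -2 - 5*Q/11 (u(Q) = -2 + 5/((-11/Q)) = -2 + 5*(-Q/11) = -2 - 5*Q/11)
m(K, X) = -903 + K
1/(-1*265995 + m(798, u(20))) = 1/(-1*265995 + (-903 + 798)) = 1/(-265995 - 105) = 1/(-266100) = -1/266100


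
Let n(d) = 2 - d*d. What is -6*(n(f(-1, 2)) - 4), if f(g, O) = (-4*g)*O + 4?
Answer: 876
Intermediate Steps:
f(g, O) = 4 - 4*O*g (f(g, O) = -4*O*g + 4 = 4 - 4*O*g)
n(d) = 2 - d²
-6*(n(f(-1, 2)) - 4) = -6*((2 - (4 - 4*2*(-1))²) - 4) = -6*((2 - (4 + 8)²) - 4) = -6*((2 - 1*12²) - 4) = -6*((2 - 1*144) - 4) = -6*((2 - 144) - 4) = -6*(-142 - 4) = -6*(-146) = 876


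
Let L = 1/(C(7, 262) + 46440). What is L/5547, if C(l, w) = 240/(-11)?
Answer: 11/2832298200 ≈ 3.8838e-9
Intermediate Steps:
C(l, w) = -240/11 (C(l, w) = 240*(-1/11) = -240/11)
L = 11/510600 (L = 1/(-240/11 + 46440) = 1/(510600/11) = 11/510600 ≈ 2.1543e-5)
L/5547 = (11/510600)/5547 = (11/510600)*(1/5547) = 11/2832298200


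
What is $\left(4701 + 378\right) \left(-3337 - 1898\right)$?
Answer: $-26588565$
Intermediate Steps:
$\left(4701 + 378\right) \left(-3337 - 1898\right) = 5079 \left(-5235\right) = -26588565$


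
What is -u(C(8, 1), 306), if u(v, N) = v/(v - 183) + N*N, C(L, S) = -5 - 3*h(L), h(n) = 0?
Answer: -17603573/188 ≈ -93636.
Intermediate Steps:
C(L, S) = -5 (C(L, S) = -5 - 3*0 = -5 + 0 = -5)
u(v, N) = N² + v/(-183 + v) (u(v, N) = v/(-183 + v) + N² = N² + v/(-183 + v))
-u(C(8, 1), 306) = -(-5 - 183*306² - 5*306²)/(-183 - 5) = -(-5 - 183*93636 - 5*93636)/(-188) = -(-1)*(-5 - 17135388 - 468180)/188 = -(-1)*(-17603573)/188 = -1*17603573/188 = -17603573/188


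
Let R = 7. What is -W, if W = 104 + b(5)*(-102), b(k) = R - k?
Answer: 100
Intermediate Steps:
b(k) = 7 - k
W = -100 (W = 104 + (7 - 1*5)*(-102) = 104 + (7 - 5)*(-102) = 104 + 2*(-102) = 104 - 204 = -100)
-W = -1*(-100) = 100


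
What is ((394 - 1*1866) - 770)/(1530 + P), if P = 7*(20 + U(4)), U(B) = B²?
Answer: -1121/891 ≈ -1.2581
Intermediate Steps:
P = 252 (P = 7*(20 + 4²) = 7*(20 + 16) = 7*36 = 252)
((394 - 1*1866) - 770)/(1530 + P) = ((394 - 1*1866) - 770)/(1530 + 252) = ((394 - 1866) - 770)/1782 = (-1472 - 770)*(1/1782) = -2242*1/1782 = -1121/891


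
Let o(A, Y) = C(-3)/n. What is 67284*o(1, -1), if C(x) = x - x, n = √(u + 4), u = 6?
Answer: 0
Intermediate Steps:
n = √10 (n = √(6 + 4) = √10 ≈ 3.1623)
C(x) = 0
o(A, Y) = 0 (o(A, Y) = 0/(√10) = 0*(√10/10) = 0)
67284*o(1, -1) = 67284*0 = 0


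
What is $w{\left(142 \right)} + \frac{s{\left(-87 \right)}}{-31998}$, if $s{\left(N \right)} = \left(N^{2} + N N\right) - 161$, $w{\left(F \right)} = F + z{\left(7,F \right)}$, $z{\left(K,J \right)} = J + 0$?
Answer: $\frac{9072455}{31998} \approx 283.53$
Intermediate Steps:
$z{\left(K,J \right)} = J$
$w{\left(F \right)} = 2 F$ ($w{\left(F \right)} = F + F = 2 F$)
$s{\left(N \right)} = -161 + 2 N^{2}$ ($s{\left(N \right)} = \left(N^{2} + N^{2}\right) - 161 = 2 N^{2} - 161 = -161 + 2 N^{2}$)
$w{\left(142 \right)} + \frac{s{\left(-87 \right)}}{-31998} = 2 \cdot 142 + \frac{-161 + 2 \left(-87\right)^{2}}{-31998} = 284 + \left(-161 + 2 \cdot 7569\right) \left(- \frac{1}{31998}\right) = 284 + \left(-161 + 15138\right) \left(- \frac{1}{31998}\right) = 284 + 14977 \left(- \frac{1}{31998}\right) = 284 - \frac{14977}{31998} = \frac{9072455}{31998}$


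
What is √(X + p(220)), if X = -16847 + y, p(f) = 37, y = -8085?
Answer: I*√24895 ≈ 157.78*I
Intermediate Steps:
X = -24932 (X = -16847 - 8085 = -24932)
√(X + p(220)) = √(-24932 + 37) = √(-24895) = I*√24895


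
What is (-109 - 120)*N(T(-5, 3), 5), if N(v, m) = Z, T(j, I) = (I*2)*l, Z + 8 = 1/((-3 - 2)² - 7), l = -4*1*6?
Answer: 32747/18 ≈ 1819.3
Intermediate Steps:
l = -24 (l = -4*6 = -24)
Z = -143/18 (Z = -8 + 1/((-3 - 2)² - 7) = -8 + 1/((-5)² - 7) = -8 + 1/(25 - 7) = -8 + 1/18 = -143/18 ≈ -7.9444)
T(j, I) = -48*I (T(j, I) = (I*2)*(-24) = (2*I)*(-24) = -48*I)
N(v, m) = -143/18
(-109 - 120)*N(T(-5, 3), 5) = (-109 - 120)*(-143/18) = -229*(-143/18) = 32747/18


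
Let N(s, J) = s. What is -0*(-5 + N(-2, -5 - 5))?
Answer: 0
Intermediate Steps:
-0*(-5 + N(-2, -5 - 5)) = -0*(-5 - 2) = -0*(-7) = -215*0 = 0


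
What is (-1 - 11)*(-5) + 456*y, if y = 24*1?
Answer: 11004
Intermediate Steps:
y = 24
(-1 - 11)*(-5) + 456*y = (-1 - 11)*(-5) + 456*24 = -12*(-5) + 10944 = 60 + 10944 = 11004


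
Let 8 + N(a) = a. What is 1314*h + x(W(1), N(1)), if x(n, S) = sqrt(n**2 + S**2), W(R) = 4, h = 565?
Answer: 742410 + sqrt(65) ≈ 7.4242e+5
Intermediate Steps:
N(a) = -8 + a
x(n, S) = sqrt(S**2 + n**2)
1314*h + x(W(1), N(1)) = 1314*565 + sqrt((-8 + 1)**2 + 4**2) = 742410 + sqrt((-7)**2 + 16) = 742410 + sqrt(49 + 16) = 742410 + sqrt(65)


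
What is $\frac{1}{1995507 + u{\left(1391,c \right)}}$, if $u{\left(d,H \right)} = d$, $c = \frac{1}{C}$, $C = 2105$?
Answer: $\frac{1}{1996898} \approx 5.0078 \cdot 10^{-7}$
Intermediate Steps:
$c = \frac{1}{2105} \approx 0.00047506$
$\frac{1}{1995507 + u{\left(1391,c \right)}} = \frac{1}{1995507 + 1391} = \frac{1}{1996898}$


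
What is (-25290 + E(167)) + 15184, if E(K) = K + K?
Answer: -9772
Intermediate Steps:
E(K) = 2*K
(-25290 + E(167)) + 15184 = (-25290 + 2*167) + 15184 = (-25290 + 334) + 15184 = -24956 + 15184 = -9772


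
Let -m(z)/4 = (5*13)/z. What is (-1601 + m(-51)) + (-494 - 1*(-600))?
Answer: -75985/51 ≈ -1489.9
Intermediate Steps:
m(z) = -260/z (m(z) = -4*5*13/z = -260/z)
(-1601 + m(-51)) + (-494 - 1*(-600)) = (-1601 - 260/(-51)) + (-494 - 1*(-600)) = (-1601 - 260*(-1/51)) + (-494 + 600) = (-1601 + 260/51) + 106 = -81391/51 + 106 = -75985/51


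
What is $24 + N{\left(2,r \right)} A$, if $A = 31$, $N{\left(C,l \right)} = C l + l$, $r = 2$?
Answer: $210$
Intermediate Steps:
$N{\left(C,l \right)} = l + C l$
$24 + N{\left(2,r \right)} A = 24 + 2 \left(1 + 2\right) 31 = 24 + 2 \cdot 3 \cdot 31 = 24 + 6 \cdot 31 = 24 + 186 = 210$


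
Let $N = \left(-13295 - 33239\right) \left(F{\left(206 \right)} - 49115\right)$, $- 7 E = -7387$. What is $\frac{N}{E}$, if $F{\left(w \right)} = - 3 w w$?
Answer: $\frac{57467675174}{7387} \approx 7.7796 \cdot 10^{6}$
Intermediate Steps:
$F{\left(w \right)} = - 3 w^{2}$
$E = \frac{7387}{7}$ ($E = \left(- \frac{1}{7}\right) \left(-7387\right) = \frac{7387}{7} \approx 1055.3$)
$N = 8209667882$ ($N = \left(-13295 - 33239\right) \left(- 3 \cdot 206^{2} - 49115\right) = - 46534 \left(\left(-3\right) 42436 - 49115\right) = - 46534 \left(-127308 - 49115\right) = \left(-46534\right) \left(-176423\right) = 8209667882$)
$\frac{N}{E} = \frac{8209667882}{\frac{7387}{7}} = 8209667882 \cdot \frac{7}{7387} = \frac{57467675174}{7387}$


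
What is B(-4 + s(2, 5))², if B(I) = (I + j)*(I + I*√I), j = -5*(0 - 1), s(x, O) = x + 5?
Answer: 2304 + 1152*√3 ≈ 4299.3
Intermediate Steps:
s(x, O) = 5 + x
j = 5 (j = -5*(-1) = 5)
B(I) = (5 + I)*(I + I^(3/2)) (B(I) = (I + 5)*(I + I*√I) = (5 + I)*(I + I^(3/2)))
B(-4 + s(2, 5))² = ((-4 + (5 + 2))² + (-4 + (5 + 2))^(5/2) + 5*(-4 + (5 + 2)) + 5*(-4 + (5 + 2))^(3/2))² = ((-4 + 7)² + (-4 + 7)^(5/2) + 5*(-4 + 7) + 5*(-4 + 7)^(3/2))² = (3² + 3^(5/2) + 5*3 + 5*3^(3/2))² = (9 + 9*√3 + 15 + 5*(3*√3))² = (9 + 9*√3 + 15 + 15*√3)² = (24 + 24*√3)²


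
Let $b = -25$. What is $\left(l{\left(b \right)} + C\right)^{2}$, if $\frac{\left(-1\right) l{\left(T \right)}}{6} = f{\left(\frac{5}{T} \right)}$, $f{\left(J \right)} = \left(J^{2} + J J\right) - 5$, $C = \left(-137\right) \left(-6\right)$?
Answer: $\frac{453178944}{625} \approx 7.2509 \cdot 10^{5}$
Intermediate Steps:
$C = 822$
$f{\left(J \right)} = -5 + 2 J^{2}$ ($f{\left(J \right)} = \left(J^{2} + J^{2}\right) - 5 = 2 J^{2} - 5 = -5 + 2 J^{2}$)
$l{\left(T \right)} = 30 - \frac{300}{T^{2}}$ ($l{\left(T \right)} = - 6 \left(-5 + 2 \left(\frac{5}{T}\right)^{2}\right) = - 6 \left(-5 + 2 \frac{25}{T^{2}}\right) = - 6 \left(-5 + \frac{50}{T^{2}}\right) = 30 - \frac{300}{T^{2}}$)
$\left(l{\left(b \right)} + C\right)^{2} = \left(\left(30 - \frac{300}{625}\right) + 822\right)^{2} = \left(\left(30 - \frac{12}{25}\right) + 822\right)^{2} = \left(\frac{738}{25} + 822\right)^{2} = \left(\frac{21288}{25}\right)^{2} = \frac{453178944}{625}$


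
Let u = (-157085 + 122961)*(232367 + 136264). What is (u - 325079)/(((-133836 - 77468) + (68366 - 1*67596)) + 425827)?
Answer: -12579489323/215293 ≈ -58430.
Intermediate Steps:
u = -12579164244 (u = -34124*368631 = -12579164244)
(u - 325079)/(((-133836 - 77468) + (68366 - 1*67596)) + 425827) = (-12579164244 - 325079)/(((-133836 - 77468) + (68366 - 1*67596)) + 425827) = -12579489323/((-211304 + (68366 - 67596)) + 425827) = -12579489323/((-211304 + 770) + 425827) = -12579489323/(-210534 + 425827) = -12579489323/215293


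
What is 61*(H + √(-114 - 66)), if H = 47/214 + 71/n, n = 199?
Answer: 1497367/42586 + 366*I*√5 ≈ 35.161 + 818.4*I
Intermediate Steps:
H = 24547/42586 (H = 47/214 + 71/199 = 24547/42586 ≈ 0.57641)
61*(H + √(-114 - 66)) = 61*(24547/42586 + √(-114 - 66)) = 61*(24547/42586 + √(-180)) = 61*(24547/42586 + 6*I*√5) = 1497367/42586 + 366*I*√5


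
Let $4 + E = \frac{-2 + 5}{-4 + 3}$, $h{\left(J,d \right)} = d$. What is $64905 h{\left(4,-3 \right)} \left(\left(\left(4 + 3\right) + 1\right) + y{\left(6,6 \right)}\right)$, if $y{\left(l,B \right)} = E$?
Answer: $-194715$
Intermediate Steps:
$E = -7$ ($E = -4 + \frac{-2 + 5}{-4 + 3} = -4 + \frac{3}{-1} = -4 + 3 \left(-1\right) = -4 - 3 = -7$)
$y{\left(l,B \right)} = -7$
$64905 h{\left(4,-3 \right)} \left(\left(\left(4 + 3\right) + 1\right) + y{\left(6,6 \right)}\right) = 64905 \left(- 3 \left(\left(\left(4 + 3\right) + 1\right) - 7\right)\right) = 64905 \left(- 3 \left(\left(7 + 1\right) - 7\right)\right) = 64905 \left(- 3 \left(8 - 7\right)\right) = 64905 \left(\left(-3\right) 1\right) = 64905 \left(-3\right) = -194715$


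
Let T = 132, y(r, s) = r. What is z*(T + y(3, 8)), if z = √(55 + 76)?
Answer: 135*√131 ≈ 1545.1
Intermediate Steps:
z = √131 ≈ 11.446
z*(T + y(3, 8)) = √131*(132 + 3) = √131*135 = 135*√131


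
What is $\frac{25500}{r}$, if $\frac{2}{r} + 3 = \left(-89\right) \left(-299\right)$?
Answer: $339252000$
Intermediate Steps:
$r = \frac{1}{13304}$ ($r = \frac{2}{-3 - -26611} = \frac{2}{-3 + 26611} = \frac{2}{26608} = 2 \cdot \frac{1}{26608} = \frac{1}{13304} \approx 7.5165 \cdot 10^{-5}$)
$\frac{25500}{r} = 25500 \frac{1}{\frac{1}{13304}} = 25500 \cdot 13304 = 339252000$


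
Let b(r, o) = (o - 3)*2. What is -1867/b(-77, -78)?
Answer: 1867/162 ≈ 11.525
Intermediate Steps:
b(r, o) = -6 + 2*o (b(r, o) = (-3 + o)*2 = -6 + 2*o)
-1867/b(-77, -78) = -1867/(-6 + 2*(-78)) = -1867/(-6 - 156) = -1867/(-162) = -1867*(-1/162) = 1867/162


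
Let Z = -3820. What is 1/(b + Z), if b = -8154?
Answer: -1/11974 ≈ -8.3514e-5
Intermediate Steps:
1/(b + Z) = 1/(-8154 - 3820) = 1/(-11974) = -1/11974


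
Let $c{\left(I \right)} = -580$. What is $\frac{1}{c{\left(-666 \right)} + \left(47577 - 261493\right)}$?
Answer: $- \frac{1}{214496} \approx -4.6621 \cdot 10^{-6}$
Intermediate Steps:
$\frac{1}{c{\left(-666 \right)} + \left(47577 - 261493\right)} = \frac{1}{-580 + \left(47577 - 261493\right)} = \frac{1}{-580 - 213916} = \frac{1}{-214496} = - \frac{1}{214496}$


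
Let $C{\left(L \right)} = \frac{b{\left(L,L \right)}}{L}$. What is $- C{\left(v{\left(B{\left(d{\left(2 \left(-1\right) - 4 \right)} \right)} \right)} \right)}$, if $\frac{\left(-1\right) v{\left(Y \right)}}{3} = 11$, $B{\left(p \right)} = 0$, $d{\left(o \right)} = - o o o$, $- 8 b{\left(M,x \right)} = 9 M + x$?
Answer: $\frac{5}{4} \approx 1.25$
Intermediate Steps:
$b{\left(M,x \right)} = - \frac{9 M}{8} - \frac{x}{8}$ ($b{\left(M,x \right)} = - \frac{9 M + x}{8} = - \frac{x + 9 M}{8} = - \frac{9 M}{8} - \frac{x}{8}$)
$d{\left(o \right)} = - o^{3}$ ($d{\left(o \right)} = - o^{2} o = - o^{3}$)
$v{\left(Y \right)} = -33$ ($v{\left(Y \right)} = \left(-3\right) 11 = -33$)
$C{\left(L \right)} = - \frac{5}{4}$ ($C{\left(L \right)} = \frac{- \frac{9 L}{8} - \frac{L}{8}}{L} = \frac{\left(- \frac{5}{4}\right) L}{L} = - \frac{5}{4}$)
$- C{\left(v{\left(B{\left(d{\left(2 \left(-1\right) - 4 \right)} \right)} \right)} \right)} = \left(-1\right) \left(- \frac{5}{4}\right) = \frac{5}{4}$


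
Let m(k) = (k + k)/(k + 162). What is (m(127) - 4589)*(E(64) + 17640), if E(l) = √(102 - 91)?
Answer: -23390057880/289 - 1325967*√11/289 ≈ -8.0950e+7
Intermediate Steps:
E(l) = √11
m(k) = 2*k/(162 + k) (m(k) = (2*k)/(162 + k) = 2*k/(162 + k))
(m(127) - 4589)*(E(64) + 17640) = (2*127/(162 + 127) - 4589)*(√11 + 17640) = (2*127/289 - 4589)*(17640 + √11) = (2*127*(1/289) - 4589)*(17640 + √11) = (254/289 - 4589)*(17640 + √11) = -1325967*(17640 + √11)/289 = -23390057880/289 - 1325967*√11/289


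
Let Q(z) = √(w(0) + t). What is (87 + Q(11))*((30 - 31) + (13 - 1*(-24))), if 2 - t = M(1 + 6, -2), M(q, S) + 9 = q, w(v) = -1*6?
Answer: 3132 + 36*I*√2 ≈ 3132.0 + 50.912*I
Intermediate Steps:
w(v) = -6
M(q, S) = -9 + q
t = 4 (t = 2 - (-9 + (1 + 6)) = 2 - (-9 + 7) = 2 - 1*(-2) = 2 + 2 = 4)
Q(z) = I*√2 (Q(z) = √(-6 + 4) = √(-2) = I*√2)
(87 + Q(11))*((30 - 31) + (13 - 1*(-24))) = (87 + I*√2)*((30 - 31) + (13 - 1*(-24))) = (87 + I*√2)*(-1 + (13 + 24)) = (87 + I*√2)*(-1 + 37) = (87 + I*√2)*36 = 3132 + 36*I*√2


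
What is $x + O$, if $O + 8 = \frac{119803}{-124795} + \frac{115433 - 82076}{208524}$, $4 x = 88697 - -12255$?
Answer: $\frac{218844409526481}{8674250860} \approx 25229.0$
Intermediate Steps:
$x = 25238$ ($x = \frac{88697 - -12255}{4} = \frac{88697 + 12255}{4} = \frac{1}{4} \cdot 100952 = 25238$)
$O = - \frac{76333678199}{8674250860}$ ($O = -8 + \left(\frac{119803}{-124795} + \frac{115433 - 82076}{208524}\right) = -8 + \left(119803 \left(- \frac{1}{124795}\right) + \left(115433 - 82076\right) \frac{1}{208524}\right) = -8 + \left(- \frac{119803}{124795} + 33357 \cdot \frac{1}{208524}\right) = -8 + \left(- \frac{119803}{124795} + \frac{11119}{69508}\right) = -8 - \frac{6939671319}{8674250860} = - \frac{76333678199}{8674250860} \approx -8.8$)
$x + O = 25238 - \frac{76333678199}{8674250860} = \frac{218844409526481}{8674250860}$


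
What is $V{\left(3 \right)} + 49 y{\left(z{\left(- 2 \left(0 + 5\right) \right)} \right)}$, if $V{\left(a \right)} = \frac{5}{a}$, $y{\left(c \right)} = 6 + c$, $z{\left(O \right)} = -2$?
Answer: $\frac{593}{3} \approx 197.67$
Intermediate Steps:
$V{\left(3 \right)} + 49 y{\left(z{\left(- 2 \left(0 + 5\right) \right)} \right)} = \frac{5}{3} + 49 \left(6 - 2\right) = 5 \cdot \frac{1}{3} + 49 \cdot 4 = \frac{5}{3} + 196 = \frac{593}{3}$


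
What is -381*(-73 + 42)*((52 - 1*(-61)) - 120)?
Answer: -82677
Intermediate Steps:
-381*(-73 + 42)*((52 - 1*(-61)) - 120) = -(-11811)*((52 + 61) - 120) = -(-11811)*(113 - 120) = -(-11811)*(-7) = -381*217 = -82677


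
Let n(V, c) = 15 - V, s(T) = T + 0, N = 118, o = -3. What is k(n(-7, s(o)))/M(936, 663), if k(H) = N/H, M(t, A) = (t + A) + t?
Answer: 59/27885 ≈ 0.0021158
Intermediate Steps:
M(t, A) = A + 2*t (M(t, A) = (A + t) + t = A + 2*t)
s(T) = T
k(H) = 118/H
k(n(-7, s(o)))/M(936, 663) = (118/(15 - 1*(-7)))/(663 + 2*936) = (118/(15 + 7))/(663 + 1872) = (118/22)/2535 = (118*(1/22))*(1/2535) = (59/11)*(1/2535) = 59/27885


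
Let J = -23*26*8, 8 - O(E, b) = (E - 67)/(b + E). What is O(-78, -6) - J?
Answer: 402383/84 ≈ 4790.3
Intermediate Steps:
O(E, b) = 8 - (-67 + E)/(E + b) (O(E, b) = 8 - (E - 67)/(b + E) = 8 - (-67 + E)/(E + b))
J = -4784 (J = -598*8 = -4784)
O(-78, -6) - J = (67 + 7*(-78) + 8*(-6))/(-78 - 6) - 1*(-4784) = (67 - 546 - 48)/(-84) + 4784 = -1/84*(-527) + 4784 = 527/84 + 4784 = 402383/84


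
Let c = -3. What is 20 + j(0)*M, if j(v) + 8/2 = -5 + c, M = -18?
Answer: 236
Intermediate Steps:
j(v) = -12 (j(v) = -4 + (-5 - 3) = -4 - 8 = -12)
20 + j(0)*M = 20 - 12*(-18) = 20 + 216 = 236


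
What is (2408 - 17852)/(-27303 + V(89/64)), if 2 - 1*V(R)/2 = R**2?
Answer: 31629312/55916273 ≈ 0.56565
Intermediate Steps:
V(R) = 4 - 2*R**2
(2408 - 17852)/(-27303 + V(89/64)) = (2408 - 17852)/(-27303 + (4 - 2*(89/64)**2)) = -15444/(-27303 + (4 - 2*(89*(1/64))**2)) = -15444/(-27303 + (4 - 2*(89/64)**2)) = -15444/(-27303 + (4 - 2*7921/4096)) = -15444/(-27303 + (4 - 7921/2048)) = -15444/(-27303 + 271/2048) = -15444/(-55916273/2048) = -15444*(-2048/55916273) = 31629312/55916273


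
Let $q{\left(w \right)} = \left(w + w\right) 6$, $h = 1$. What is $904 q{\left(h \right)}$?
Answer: $10848$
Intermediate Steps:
$q{\left(w \right)} = 12 w$ ($q{\left(w \right)} = 2 w 6 = 12 w$)
$904 q{\left(h \right)} = 904 \cdot 12 \cdot 1 = 904 \cdot 12 = 10848$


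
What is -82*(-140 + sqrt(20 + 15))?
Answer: 11480 - 82*sqrt(35) ≈ 10995.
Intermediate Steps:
-82*(-140 + sqrt(20 + 15)) = -82*(-140 + sqrt(35)) = 11480 - 82*sqrt(35)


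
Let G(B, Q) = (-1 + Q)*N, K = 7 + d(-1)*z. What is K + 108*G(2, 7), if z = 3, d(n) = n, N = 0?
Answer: 4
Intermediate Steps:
K = 4 (K = 7 - 1*3 = 7 - 3 = 4)
G(B, Q) = 0 (G(B, Q) = (-1 + Q)*0 = 0)
K + 108*G(2, 7) = 4 + 108*0 = 4 + 0 = 4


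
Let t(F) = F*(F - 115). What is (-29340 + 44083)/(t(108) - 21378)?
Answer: -14743/22134 ≈ -0.66608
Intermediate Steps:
t(F) = F*(-115 + F)
(-29340 + 44083)/(t(108) - 21378) = (-29340 + 44083)/(108*(-115 + 108) - 21378) = 14743/(108*(-7) - 21378) = 14743/(-756 - 21378) = 14743/(-22134) = 14743*(-1/22134) = -14743/22134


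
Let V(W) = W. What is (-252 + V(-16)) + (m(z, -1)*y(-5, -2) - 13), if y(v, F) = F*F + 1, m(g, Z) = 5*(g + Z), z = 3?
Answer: -231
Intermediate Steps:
m(g, Z) = 5*Z + 5*g (m(g, Z) = 5*(Z + g) = 5*Z + 5*g)
y(v, F) = 1 + F² (y(v, F) = F² + 1 = 1 + F²)
(-252 + V(-16)) + (m(z, -1)*y(-5, -2) - 13) = (-252 - 16) + ((5*(-1) + 5*3)*(1 + (-2)²) - 13) = -268 + ((-5 + 15)*(1 + 4) - 13) = -268 + (10*5 - 13) = -268 + (50 - 13) = -268 + 37 = -231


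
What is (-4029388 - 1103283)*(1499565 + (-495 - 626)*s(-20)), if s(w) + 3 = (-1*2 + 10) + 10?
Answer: -7610467925250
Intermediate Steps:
s(w) = 15 (s(w) = -3 + ((-1*2 + 10) + 10) = -3 + ((-2 + 10) + 10) = -3 + (8 + 10) = -3 + 18 = 15)
(-4029388 - 1103283)*(1499565 + (-495 - 626)*s(-20)) = (-4029388 - 1103283)*(1499565 + (-495 - 626)*15) = -5132671*(1499565 - 1121*15) = -5132671*(1499565 - 16815) = -5132671*1482750 = -7610467925250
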